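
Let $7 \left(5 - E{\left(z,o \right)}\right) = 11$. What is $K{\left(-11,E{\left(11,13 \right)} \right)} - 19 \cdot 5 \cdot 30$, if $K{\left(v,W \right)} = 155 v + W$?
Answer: $- \frac{31861}{7} \approx -4551.6$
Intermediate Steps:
$E{\left(z,o \right)} = \frac{24}{7}$ ($E{\left(z,o \right)} = 5 - \frac{11}{7} = \frac{24}{7}$)
$K{\left(v,W \right)} = W + 155 v$
$K{\left(-11,E{\left(11,13 \right)} \right)} - 19 \cdot 5 \cdot 30 = \left(\frac{24}{7} + 155 \left(-11\right)\right) - 19 \cdot 5 \cdot 30 = \left(\frac{24}{7} - 1705\right) - 95 \cdot 30 = - \frac{11911}{7} - 2850 = - \frac{31861}{7}$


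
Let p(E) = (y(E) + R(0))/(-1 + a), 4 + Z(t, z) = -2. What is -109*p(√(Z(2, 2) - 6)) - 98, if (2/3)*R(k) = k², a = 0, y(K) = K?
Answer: -98 + 218*I*√3 ≈ -98.0 + 377.59*I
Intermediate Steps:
Z(t, z) = -6 (Z(t, z) = -4 - 2 = -6)
R(k) = 3*k²/2
p(E) = -E (p(E) = (E + (3/2)*0²)/(-1 + 0) = (E + (3/2)*0)/(-1) = (E + 0)*(-1) = E*(-1) = -E)
-109*p(√(Z(2, 2) - 6)) - 98 = -(-109)*√(-6 - 6) - 98 = -(-109)*√(-12) - 98 = -(-109)*2*I*√3 - 98 = -(-218)*I*√3 - 98 = 218*I*√3 - 98 = -98 + 218*I*√3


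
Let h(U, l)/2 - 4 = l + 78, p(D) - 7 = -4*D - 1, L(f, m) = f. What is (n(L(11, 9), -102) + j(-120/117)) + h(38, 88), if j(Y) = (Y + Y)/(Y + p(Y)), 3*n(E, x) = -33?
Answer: 58193/177 ≈ 328.77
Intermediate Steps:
n(E, x) = -11 (n(E, x) = (⅓)*(-33) = -11)
p(D) = 6 - 4*D (p(D) = 7 + (-4*D - 1) = 7 + (-1 - 4*D) = 6 - 4*D)
j(Y) = 2*Y/(6 - 3*Y) (j(Y) = (Y + Y)/(Y + (6 - 4*Y)) = (2*Y)/(6 - 3*Y) = 2*Y/(6 - 3*Y))
h(U, l) = 164 + 2*l (h(U, l) = 8 + 2*(l + 78) = 8 + 2*(78 + l) = 8 + (156 + 2*l) = 164 + 2*l)
(n(L(11, 9), -102) + j(-120/117)) + h(38, 88) = (-11 - 2*(-120/117)/(-6 + 3*(-120/117))) + (164 + 2*88) = (-11 - 2*(-120*1/117)/(-6 + 3*(-120*1/117))) + (164 + 176) = (-11 - 2*(-40/39)/(-6 + 3*(-40/39))) + 340 = (-11 - 2*(-40/39)/(-6 - 40/13)) + 340 = (-11 - 2*(-40/39)/(-118/13)) + 340 = (-11 - 2*(-40/39)*(-13/118)) + 340 = (-11 - 40/177) + 340 = -1987/177 + 340 = 58193/177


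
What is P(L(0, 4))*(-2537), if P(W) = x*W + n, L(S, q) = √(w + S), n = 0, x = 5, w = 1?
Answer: -12685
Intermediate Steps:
L(S, q) = √(1 + S)
P(W) = 5*W (P(W) = 5*W + 0 = 5*W)
P(L(0, 4))*(-2537) = (5*√(1 + 0))*(-2537) = (5*√1)*(-2537) = (5*1)*(-2537) = 5*(-2537) = -12685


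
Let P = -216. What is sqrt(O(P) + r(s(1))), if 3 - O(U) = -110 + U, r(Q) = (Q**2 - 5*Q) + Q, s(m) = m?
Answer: sqrt(326) ≈ 18.055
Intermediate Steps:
r(Q) = Q**2 - 4*Q
O(U) = 113 - U (O(U) = 3 - (-110 + U) = 3 + (110 - U) = 113 - U)
sqrt(O(P) + r(s(1))) = sqrt((113 - 1*(-216)) + 1*(-4 + 1)) = sqrt((113 + 216) + 1*(-3)) = sqrt(329 - 3) = sqrt(326)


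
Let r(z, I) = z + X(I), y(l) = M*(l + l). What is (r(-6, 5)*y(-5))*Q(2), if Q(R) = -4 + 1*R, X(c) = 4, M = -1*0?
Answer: 0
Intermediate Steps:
M = 0
y(l) = 0 (y(l) = 0*(l + l) = 0*(2*l) = 0)
r(z, I) = 4 + z (r(z, I) = z + 4 = 4 + z)
Q(R) = -4 + R
(r(-6, 5)*y(-5))*Q(2) = ((4 - 6)*0)*(-4 + 2) = -2*0*(-2) = 0*(-2) = 0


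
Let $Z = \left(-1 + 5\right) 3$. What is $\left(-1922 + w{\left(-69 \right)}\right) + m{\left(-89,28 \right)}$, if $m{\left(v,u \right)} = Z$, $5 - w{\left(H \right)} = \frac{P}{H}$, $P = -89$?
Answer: $- \frac{131534}{69} \approx -1906.3$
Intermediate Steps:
$Z = 12$ ($Z = 4 \cdot 3 = 12$)
$w{\left(H \right)} = 5 + \frac{89}{H}$ ($w{\left(H \right)} = 5 - - \frac{89}{H} = 5 + \frac{89}{H}$)
$m{\left(v,u \right)} = 12$
$\left(-1922 + w{\left(-69 \right)}\right) + m{\left(-89,28 \right)} = \left(-1922 + \left(5 + \frac{89}{-69}\right)\right) + 12 = \left(-1922 + \left(5 + 89 \left(- \frac{1}{69}\right)\right)\right) + 12 = \left(-1922 + \left(5 - \frac{89}{69}\right)\right) + 12 = \left(-1922 + \frac{256}{69}\right) + 12 = - \frac{132362}{69} + 12 = - \frac{131534}{69}$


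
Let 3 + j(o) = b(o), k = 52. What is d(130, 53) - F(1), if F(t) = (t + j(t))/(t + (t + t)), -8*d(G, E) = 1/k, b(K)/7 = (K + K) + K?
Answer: -7907/1248 ≈ -6.3357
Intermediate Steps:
b(K) = 21*K (b(K) = 7*((K + K) + K) = 7*(2*K + K) = 7*(3*K) = 21*K)
d(G, E) = -1/416 (d(G, E) = -1/8/52 = -1/8*1/52 = -1/416)
j(o) = -3 + 21*o
F(t) = (-3 + 22*t)/(3*t) (F(t) = (t + (-3 + 21*t))/(t + (t + t)) = (-3 + 22*t)/(t + 2*t) = (-3 + 22*t)/((3*t)) = (-3 + 22*t)*(1/(3*t)) = (-3 + 22*t)/(3*t))
d(130, 53) - F(1) = -1/416 - (22/3 - 1/1) = -1/416 - (22/3 - 1*1) = -1/416 - (22/3 - 1) = -1/416 - 1*19/3 = -1/416 - 19/3 = -7907/1248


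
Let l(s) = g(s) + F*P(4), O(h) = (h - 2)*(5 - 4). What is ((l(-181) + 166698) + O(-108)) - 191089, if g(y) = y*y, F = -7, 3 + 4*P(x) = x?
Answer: 33033/4 ≈ 8258.3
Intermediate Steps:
P(x) = -3/4 + x/4
g(y) = y**2
O(h) = -2 + h (O(h) = (-2 + h)*1 = -2 + h)
l(s) = -7/4 + s**2 (l(s) = s**2 - 7*(-3/4 + (1/4)*4) = s**2 - 7*(-3/4 + 1) = s**2 - 7*1/4 = s**2 - 7/4 = -7/4 + s**2)
((l(-181) + 166698) + O(-108)) - 191089 = (((-7/4 + (-181)**2) + 166698) + (-2 - 108)) - 191089 = (((-7/4 + 32761) + 166698) - 110) - 191089 = ((131037/4 + 166698) - 110) - 191089 = (797829/4 - 110) - 191089 = 797389/4 - 191089 = 33033/4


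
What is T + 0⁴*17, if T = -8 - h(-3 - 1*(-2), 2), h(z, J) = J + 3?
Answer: -13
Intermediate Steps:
h(z, J) = 3 + J
T = -13 (T = -8 - (3 + 2) = -8 - 1*5 = -8 - 5 = -13)
T + 0⁴*17 = -13 + 0⁴*17 = -13 + 0*17 = -13 + 0 = -13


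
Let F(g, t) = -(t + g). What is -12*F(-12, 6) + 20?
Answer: -52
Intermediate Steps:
F(g, t) = -g - t (F(g, t) = -(g + t) = -g - t)
-12*F(-12, 6) + 20 = -12*(-1*(-12) - 1*6) + 20 = -12*(12 - 6) + 20 = -12*6 + 20 = -72 + 20 = -52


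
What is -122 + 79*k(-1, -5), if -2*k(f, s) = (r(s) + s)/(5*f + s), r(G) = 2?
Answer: -2677/20 ≈ -133.85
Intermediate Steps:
k(f, s) = -(2 + s)/(2*(s + 5*f)) (k(f, s) = -(2 + s)/(2*(5*f + s)) = -(2 + s)/(2*(s + 5*f)))
-122 + 79*k(-1, -5) = -122 + 79*((-2 - 1*(-5))/(2*(-5 + 5*(-1)))) = -122 + 79*((-2 + 5)/(2*(-5 - 5))) = -122 + 79*((1/2)*3/(-10)) = -122 + 79*((1/2)*(-1/10)*3) = -122 + 79*(-3/20) = -122 - 237/20 = -2677/20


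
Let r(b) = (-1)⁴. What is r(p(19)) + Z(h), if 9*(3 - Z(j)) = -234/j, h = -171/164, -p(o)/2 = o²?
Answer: -3580/171 ≈ -20.936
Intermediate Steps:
p(o) = -2*o²
h = -171/164 (h = -171*1/164 = -171/164 ≈ -1.0427)
Z(j) = 3 + 26/j (Z(j) = 3 - (-26)/j = 3 + 26/j)
r(b) = 1
r(p(19)) + Z(h) = 1 + (3 + 26/(-171/164)) = 1 + (3 + 26*(-164/171)) = 1 + (3 - 4264/171) = 1 - 3751/171 = -3580/171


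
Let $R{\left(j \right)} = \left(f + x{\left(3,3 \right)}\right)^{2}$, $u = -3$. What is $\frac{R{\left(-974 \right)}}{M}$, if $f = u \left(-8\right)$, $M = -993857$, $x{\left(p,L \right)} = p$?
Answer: $- \frac{729}{993857} \approx -0.00073351$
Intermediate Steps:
$f = 24$ ($f = \left(-3\right) \left(-8\right) = 24$)
$R{\left(j \right)} = 729$ ($R{\left(j \right)} = \left(24 + 3\right)^{2} = 27^{2} = 729$)
$\frac{R{\left(-974 \right)}}{M} = \frac{729}{-993857} = 729 \left(- \frac{1}{993857}\right) = - \frac{729}{993857}$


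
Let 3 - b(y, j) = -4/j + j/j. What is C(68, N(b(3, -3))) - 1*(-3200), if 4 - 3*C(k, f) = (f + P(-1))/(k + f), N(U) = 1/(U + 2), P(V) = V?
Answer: 1751131/547 ≈ 3201.3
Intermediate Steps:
b(y, j) = 2 + 4/j (b(y, j) = 3 - (-4/j + j/j) = 3 - (-4/j + 1) = 3 - (1 - 4/j) = 3 + (-1 + 4/j) = 2 + 4/j)
N(U) = 1/(2 + U)
C(k, f) = 4/3 - (-1 + f)/(3*(f + k)) (C(k, f) = 4/3 - (f - 1)/(3*(k + f)) = 4/3 - (-1 + f)/(3*(f + k)))
C(68, N(b(3, -3))) - 1*(-3200) = (1/3 + 1/(2 + (2 + 4/(-3))) + (4/3)*68)/(1/(2 + (2 + 4/(-3))) + 68) - 1*(-3200) = (1/3 + 1/(2 + (2 + 4*(-1/3))) + 272/3)/(1/(2 + (2 + 4*(-1/3))) + 68) + 3200 = (1/3 + 1/(2 + (2 - 4/3)) + 272/3)/(1/(2 + (2 - 4/3)) + 68) + 3200 = (1/3 + 1/(2 + 2/3) + 272/3)/(1/(2 + 2/3) + 68) + 3200 = (1/3 + 1/(8/3) + 272/3)/(1/(8/3) + 68) + 3200 = (1/3 + 3/8 + 272/3)/(3/8 + 68) + 3200 = (731/8)/(547/8) + 3200 = (8/547)*(731/8) + 3200 = 731/547 + 3200 = 1751131/547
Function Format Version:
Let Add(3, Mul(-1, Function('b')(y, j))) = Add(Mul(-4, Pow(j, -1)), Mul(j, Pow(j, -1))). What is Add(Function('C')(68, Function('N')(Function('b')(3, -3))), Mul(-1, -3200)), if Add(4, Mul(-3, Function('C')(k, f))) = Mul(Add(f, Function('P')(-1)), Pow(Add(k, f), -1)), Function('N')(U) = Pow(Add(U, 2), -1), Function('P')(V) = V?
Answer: Rational(1751131, 547) ≈ 3201.3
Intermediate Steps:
Function('b')(y, j) = Add(2, Mul(4, Pow(j, -1))) (Function('b')(y, j) = Add(3, Mul(-1, Add(Mul(-4, Pow(j, -1)), Mul(j, Pow(j, -1))))) = Add(3, Mul(-1, Add(Mul(-4, Pow(j, -1)), 1))) = Add(3, Mul(-1, Add(1, Mul(-4, Pow(j, -1))))) = Add(3, Add(-1, Mul(4, Pow(j, -1)))) = Add(2, Mul(4, Pow(j, -1))))
Function('N')(U) = Pow(Add(2, U), -1)
Function('C')(k, f) = Add(Rational(4, 3), Mul(Rational(-1, 3), Pow(Add(f, k), -1), Add(-1, f))) (Function('C')(k, f) = Add(Rational(4, 3), Mul(Rational(-1, 3), Mul(Add(f, -1), Pow(Add(k, f), -1)))) = Add(Rational(4, 3), Mul(Rational(-1, 3), Mul(Add(-1, f), Pow(Add(f, k), -1)))) = Add(Rational(4, 3), Mul(Rational(-1, 3), Mul(Pow(Add(f, k), -1), Add(-1, f)))) = Add(Rational(4, 3), Mul(Rational(-1, 3), Pow(Add(f, k), -1), Add(-1, f))))
Add(Function('C')(68, Function('N')(Function('b')(3, -3))), Mul(-1, -3200)) = Add(Mul(Pow(Add(Pow(Add(2, Add(2, Mul(4, Pow(-3, -1)))), -1), 68), -1), Add(Rational(1, 3), Pow(Add(2, Add(2, Mul(4, Pow(-3, -1)))), -1), Mul(Rational(4, 3), 68))), Mul(-1, -3200)) = Add(Mul(Pow(Add(Pow(Add(2, Add(2, Mul(4, Rational(-1, 3)))), -1), 68), -1), Add(Rational(1, 3), Pow(Add(2, Add(2, Mul(4, Rational(-1, 3)))), -1), Rational(272, 3))), 3200) = Add(Mul(Pow(Add(Pow(Add(2, Add(2, Rational(-4, 3))), -1), 68), -1), Add(Rational(1, 3), Pow(Add(2, Add(2, Rational(-4, 3))), -1), Rational(272, 3))), 3200) = Add(Mul(Pow(Add(Pow(Add(2, Rational(2, 3)), -1), 68), -1), Add(Rational(1, 3), Pow(Add(2, Rational(2, 3)), -1), Rational(272, 3))), 3200) = Add(Mul(Pow(Add(Pow(Rational(8, 3), -1), 68), -1), Add(Rational(1, 3), Pow(Rational(8, 3), -1), Rational(272, 3))), 3200) = Add(Mul(Pow(Add(Rational(3, 8), 68), -1), Add(Rational(1, 3), Rational(3, 8), Rational(272, 3))), 3200) = Add(Mul(Pow(Rational(547, 8), -1), Rational(731, 8)), 3200) = Add(Mul(Rational(8, 547), Rational(731, 8)), 3200) = Add(Rational(731, 547), 3200) = Rational(1751131, 547)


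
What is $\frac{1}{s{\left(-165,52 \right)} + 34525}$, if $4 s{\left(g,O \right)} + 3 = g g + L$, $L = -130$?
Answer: $\frac{1}{41298} \approx 2.4214 \cdot 10^{-5}$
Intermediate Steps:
$s{\left(g,O \right)} = - \frac{133}{4} + \frac{g^{2}}{4}$ ($s{\left(g,O \right)} = - \frac{3}{4} + \frac{g g - 130}{4} = - \frac{3}{4} + \frac{g^{2} - 130}{4} = - \frac{3}{4} + \frac{-130 + g^{2}}{4} = - \frac{3}{4} + \left(- \frac{65}{2} + \frac{g^{2}}{4}\right) = - \frac{133}{4} + \frac{g^{2}}{4}$)
$\frac{1}{s{\left(-165,52 \right)} + 34525} = \frac{1}{\left(- \frac{133}{4} + \frac{\left(-165\right)^{2}}{4}\right) + 34525} = \frac{1}{\left(- \frac{133}{4} + \frac{1}{4} \cdot 27225\right) + 34525} = \frac{1}{\left(- \frac{133}{4} + \frac{27225}{4}\right) + 34525} = \frac{1}{6773 + 34525} = \frac{1}{41298}$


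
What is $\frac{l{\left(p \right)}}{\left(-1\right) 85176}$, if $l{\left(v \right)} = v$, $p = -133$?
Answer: $\frac{19}{12168} \approx 0.0015615$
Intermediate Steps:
$\frac{l{\left(p \right)}}{\left(-1\right) 85176} = - \frac{133}{\left(-1\right) 85176} = - \frac{133}{-85176} = \left(-133\right) \left(- \frac{1}{85176}\right) = \frac{19}{12168}$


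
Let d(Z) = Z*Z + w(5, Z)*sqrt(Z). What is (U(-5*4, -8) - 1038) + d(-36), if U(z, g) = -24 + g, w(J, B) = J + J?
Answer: 226 + 60*I ≈ 226.0 + 60.0*I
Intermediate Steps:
w(J, B) = 2*J
d(Z) = Z**2 + 10*sqrt(Z) (d(Z) = Z*Z + (2*5)*sqrt(Z) = Z**2 + 10*sqrt(Z))
(U(-5*4, -8) - 1038) + d(-36) = ((-24 - 8) - 1038) + ((-36)**2 + 10*sqrt(-36)) = (-32 - 1038) + (1296 + 10*(6*I)) = -1070 + (1296 + 60*I) = 226 + 60*I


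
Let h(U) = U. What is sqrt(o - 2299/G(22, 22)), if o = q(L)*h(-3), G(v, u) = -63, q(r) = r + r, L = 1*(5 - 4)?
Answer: sqrt(13447)/21 ≈ 5.5220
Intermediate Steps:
L = 1 (L = 1*1 = 1)
q(r) = 2*r
o = -6 (o = (2*1)*(-3) = 2*(-3) = -6)
sqrt(o - 2299/G(22, 22)) = sqrt(-6 - 2299/(-63)) = sqrt(-6 - 2299*(-1/63)) = sqrt(-6 + 2299/63) = sqrt(1921/63) = sqrt(13447)/21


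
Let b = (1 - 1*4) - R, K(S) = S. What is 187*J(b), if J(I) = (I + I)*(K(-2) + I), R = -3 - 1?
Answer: -374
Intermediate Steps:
R = -4
b = 1 (b = (1 - 1*4) - 1*(-4) = (1 - 4) + 4 = -3 + 4 = 1)
J(I) = 2*I*(-2 + I) (J(I) = (I + I)*(-2 + I) = (2*I)*(-2 + I) = 2*I*(-2 + I))
187*J(b) = 187*(2*1*(-2 + 1)) = 187*(2*1*(-1)) = 187*(-2) = -374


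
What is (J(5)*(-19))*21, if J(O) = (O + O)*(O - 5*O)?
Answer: 79800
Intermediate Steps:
J(O) = -8*O**2 (J(O) = (2*O)*(-4*O) = -8*O**2)
(J(5)*(-19))*21 = (-8*5**2*(-19))*21 = (-8*25*(-19))*21 = -200*(-19)*21 = 3800*21 = 79800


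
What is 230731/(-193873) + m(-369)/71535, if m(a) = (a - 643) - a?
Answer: -16630002424/13868705055 ≈ -1.1991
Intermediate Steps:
m(a) = -643 (m(a) = (-643 + a) - a = -643)
230731/(-193873) + m(-369)/71535 = 230731/(-193873) - 643/71535 = 230731*(-1/193873) - 643*1/71535 = -230731/193873 - 643/71535 = -16630002424/13868705055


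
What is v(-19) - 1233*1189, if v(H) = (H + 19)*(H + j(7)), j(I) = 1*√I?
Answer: -1466037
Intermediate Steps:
j(I) = √I
v(H) = (19 + H)*(H + √7) (v(H) = (H + 19)*(H + √7) = (19 + H)*(H + √7))
v(-19) - 1233*1189 = ((-19)² + 19*(-19) + 19*√7 - 19*√7) - 1233*1189 = (361 - 361 + 19*√7 - 19*√7) - 1466037 = 0 - 1466037 = -1466037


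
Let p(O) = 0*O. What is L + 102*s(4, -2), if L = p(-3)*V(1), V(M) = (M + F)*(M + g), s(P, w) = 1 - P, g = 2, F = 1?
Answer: -306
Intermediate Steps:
V(M) = (1 + M)*(2 + M) (V(M) = (M + 1)*(M + 2) = (1 + M)*(2 + M))
p(O) = 0
L = 0 (L = 0*(2 + 1² + 3*1) = 0*(2 + 1 + 3) = 0*6 = 0)
L + 102*s(4, -2) = 0 + 102*(1 - 1*4) = 0 + 102*(1 - 4) = 0 + 102*(-3) = 0 - 306 = -306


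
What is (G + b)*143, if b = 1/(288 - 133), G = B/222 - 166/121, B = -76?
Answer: -46218757/189255 ≈ -244.21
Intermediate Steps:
G = -23024/13431 (G = -76/222 - 166/121 = -76*1/222 - 166*1/121 = -38/111 - 166/121 = -23024/13431 ≈ -1.7142)
b = 1/155 ≈ 0.0064516
(G + b)*143 = (-23024/13431 + 1/155)*143 = -3555289/2081805*143 = -46218757/189255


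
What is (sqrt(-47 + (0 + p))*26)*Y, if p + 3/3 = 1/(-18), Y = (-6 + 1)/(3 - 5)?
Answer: 65*I*sqrt(1730)/6 ≈ 450.59*I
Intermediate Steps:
Y = 5/2 (Y = -5/(-2) = -5*(-1/2) = 5/2 ≈ 2.5000)
p = -19/18 (p = -1 + 1/(-18) = -1 - 1/18 = -19/18 ≈ -1.0556)
(sqrt(-47 + (0 + p))*26)*Y = (sqrt(-47 + (0 - 19/18))*26)*(5/2) = (sqrt(-47 - 19/18)*26)*(5/2) = (sqrt(-865/18)*26)*(5/2) = ((I*sqrt(1730)/6)*26)*(5/2) = (13*I*sqrt(1730)/3)*(5/2) = 65*I*sqrt(1730)/6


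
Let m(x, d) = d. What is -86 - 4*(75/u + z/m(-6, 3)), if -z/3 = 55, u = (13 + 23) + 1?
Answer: 4658/37 ≈ 125.89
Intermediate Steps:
u = 37 (u = 36 + 1 = 37)
z = -165 (z = -3*55 = -165)
-86 - 4*(75/u + z/m(-6, 3)) = -86 - 4*(75/37 - 165/3) = -86 - 4*(75*(1/37) - 165*⅓) = -86 - 4*(75/37 - 55) = -86 - 4*(-1960/37) = -86 + 7840/37 = 4658/37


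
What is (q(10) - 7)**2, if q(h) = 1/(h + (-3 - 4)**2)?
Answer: 169744/3481 ≈ 48.763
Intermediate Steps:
q(h) = 1/(49 + h) (q(h) = 1/(h + (-7)**2) = 1/(h + 49) = 1/(49 + h))
(q(10) - 7)**2 = (1/(49 + 10) - 7)**2 = (1/59 - 7)**2 = (-412/59)**2 = 169744/3481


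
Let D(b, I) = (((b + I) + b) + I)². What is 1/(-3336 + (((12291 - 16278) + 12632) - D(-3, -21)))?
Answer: 1/3005 ≈ 0.00033278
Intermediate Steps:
D(b, I) = (2*I + 2*b)² (D(b, I) = (((I + b) + b) + I)² = ((I + 2*b) + I)² = (2*I + 2*b)²)
1/(-3336 + (((12291 - 16278) + 12632) - D(-3, -21))) = 1/(-3336 + (((12291 - 16278) + 12632) - 4*(-21 - 3)²)) = 1/(-3336 + ((-3987 + 12632) - 4*(-24)²)) = 1/(-3336 + (8645 - 4*576)) = 1/(-3336 + (8645 - 1*2304)) = 1/(-3336 + (8645 - 2304)) = 1/(-3336 + 6341) = 1/3005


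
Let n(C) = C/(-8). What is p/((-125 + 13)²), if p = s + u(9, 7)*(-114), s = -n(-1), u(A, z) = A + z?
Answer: -14593/100352 ≈ -0.14542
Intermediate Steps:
n(C) = -C/8 (n(C) = C*(-⅛) = -C/8)
s = -⅛ (s = -(-1)*(-1)/8 = -1*⅛ = -⅛ ≈ -0.12500)
p = -14593/8 (p = -⅛ + (9 + 7)*(-114) = -⅛ + 16*(-114) = -⅛ - 1824 = -14593/8 ≈ -1824.1)
p/((-125 + 13)²) = -14593/(8*(-125 + 13)²) = -14593/(8*((-112)²)) = -14593/8/12544 = -14593/8*1/12544 = -14593/100352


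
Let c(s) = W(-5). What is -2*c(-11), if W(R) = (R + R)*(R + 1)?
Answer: -80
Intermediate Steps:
W(R) = 2*R*(1 + R) (W(R) = (2*R)*(1 + R) = 2*R*(1 + R))
c(s) = 40 (c(s) = 2*(-5)*(1 - 5) = 2*(-5)*(-4) = 40)
-2*c(-11) = -2*40 = -80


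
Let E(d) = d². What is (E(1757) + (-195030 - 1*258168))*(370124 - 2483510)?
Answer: -5566343829486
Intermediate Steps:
(E(1757) + (-195030 - 1*258168))*(370124 - 2483510) = (1757² + (-195030 - 1*258168))*(370124 - 2483510) = (3087049 + (-195030 - 258168))*(-2113386) = (3087049 - 453198)*(-2113386) = 2633851*(-2113386) = -5566343829486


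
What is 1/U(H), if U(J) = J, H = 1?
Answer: 1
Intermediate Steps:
1/U(H) = 1/1 = 1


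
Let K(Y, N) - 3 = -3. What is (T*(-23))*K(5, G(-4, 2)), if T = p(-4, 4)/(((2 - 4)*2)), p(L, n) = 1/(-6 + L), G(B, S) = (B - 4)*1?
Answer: 0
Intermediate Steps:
G(B, S) = -4 + B (G(B, S) = (-4 + B)*1 = -4 + B)
K(Y, N) = 0 (K(Y, N) = 3 - 3 = 0)
T = 1/40 (T = 1/((-6 - 4)*(((2 - 4)*2))) = 1/((-10)*((-2*2))) = -1/10/(-4) = -1/10*(-1/4) = 1/40 ≈ 0.025000)
(T*(-23))*K(5, G(-4, 2)) = ((1/40)*(-23))*0 = -23/40*0 = 0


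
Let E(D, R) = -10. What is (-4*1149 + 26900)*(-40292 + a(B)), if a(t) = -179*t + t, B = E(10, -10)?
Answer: -858971648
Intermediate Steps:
B = -10
a(t) = -178*t
(-4*1149 + 26900)*(-40292 + a(B)) = (-4*1149 + 26900)*(-40292 - 178*(-10)) = (-4596 + 26900)*(-40292 + 1780) = 22304*(-38512) = -858971648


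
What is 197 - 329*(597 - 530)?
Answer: -21846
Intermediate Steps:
197 - 329*(597 - 530) = 197 - 329*67 = 197 - 22043 = -21846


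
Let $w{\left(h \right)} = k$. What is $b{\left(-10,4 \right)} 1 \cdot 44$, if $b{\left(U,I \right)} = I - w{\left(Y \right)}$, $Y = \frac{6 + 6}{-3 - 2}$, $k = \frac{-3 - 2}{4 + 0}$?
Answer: $231$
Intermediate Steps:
$k = - \frac{5}{4} \approx -1.25$
$Y = - \frac{12}{5}$ ($Y = \frac{12}{-5} = 12 \left(- \frac{1}{5}\right) = - \frac{12}{5} \approx -2.4$)
$w{\left(h \right)} = - \frac{5}{4}$
$b{\left(U,I \right)} = \frac{5}{4} + I$ ($b{\left(U,I \right)} = I - - \frac{5}{4} = I + \frac{5}{4} = \frac{5}{4} + I$)
$b{\left(-10,4 \right)} 1 \cdot 44 = \left(\frac{5}{4} + 4\right) 1 \cdot 44 = \frac{21}{4} \cdot 1 \cdot 44 = \frac{21}{4} \cdot 44 = 231$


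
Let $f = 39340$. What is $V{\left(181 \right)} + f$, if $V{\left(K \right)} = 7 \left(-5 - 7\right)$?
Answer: $39256$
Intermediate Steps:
$V{\left(K \right)} = -84$ ($V{\left(K \right)} = 7 \left(-12\right) = -84$)
$V{\left(181 \right)} + f = -84 + 39340 = 39256$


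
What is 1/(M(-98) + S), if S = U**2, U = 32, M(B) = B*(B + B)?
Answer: 1/20232 ≈ 4.9427e-5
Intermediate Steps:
M(B) = 2*B**2 (M(B) = B*(2*B) = 2*B**2)
S = 1024 (S = 32**2 = 1024)
1/(M(-98) + S) = 1/(2*(-98)**2 + 1024) = 1/(2*9604 + 1024) = 1/(19208 + 1024) = 1/20232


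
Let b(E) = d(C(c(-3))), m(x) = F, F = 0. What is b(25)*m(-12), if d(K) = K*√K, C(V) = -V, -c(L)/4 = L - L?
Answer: 0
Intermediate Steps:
m(x) = 0
c(L) = 0 (c(L) = -4*(L - L) = -4*0 = 0)
d(K) = K^(3/2)
b(E) = 0 (b(E) = (-1*0)^(3/2) = 0^(3/2) = 0)
b(25)*m(-12) = 0*0 = 0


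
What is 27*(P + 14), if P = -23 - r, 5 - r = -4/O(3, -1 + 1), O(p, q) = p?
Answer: -414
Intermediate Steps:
r = 19/3 (r = 5 - (-4)/3 = 5 - 1*(-4/3) = 5 + 4/3 = 19/3 ≈ 6.3333)
P = -88/3 (P = -23 - 1*19/3 = -23 - 19/3 = -88/3 ≈ -29.333)
27*(P + 14) = 27*(-88/3 + 14) = 27*(-46/3) = -414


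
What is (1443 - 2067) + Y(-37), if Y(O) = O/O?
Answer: -623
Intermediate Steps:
Y(O) = 1
(1443 - 2067) + Y(-37) = (1443 - 2067) + 1 = -624 + 1 = -623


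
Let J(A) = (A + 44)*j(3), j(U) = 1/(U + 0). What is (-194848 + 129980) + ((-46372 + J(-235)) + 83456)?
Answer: -83543/3 ≈ -27848.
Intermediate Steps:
j(U) = 1/U
J(A) = 44/3 + A/3 (J(A) = (A + 44)/3 = (44 + A)*(⅓) = 44/3 + A/3)
(-194848 + 129980) + ((-46372 + J(-235)) + 83456) = (-194848 + 129980) + ((-46372 + (44/3 + (⅓)*(-235))) + 83456) = -64868 + ((-46372 + (44/3 - 235/3)) + 83456) = -64868 + ((-46372 - 191/3) + 83456) = -64868 + (-139307/3 + 83456) = -64868 + 111061/3 = -83543/3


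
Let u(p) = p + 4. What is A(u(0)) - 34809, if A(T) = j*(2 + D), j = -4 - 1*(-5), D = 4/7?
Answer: -243645/7 ≈ -34806.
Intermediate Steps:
D = 4/7 (D = 4*(1/7) = 4/7 ≈ 0.57143)
j = 1 (j = -4 + 5 = 1)
u(p) = 4 + p
A(T) = 18/7 (A(T) = 1*(2 + 4/7) = 1*(18/7) = 18/7)
A(u(0)) - 34809 = 18/7 - 34809 = -243645/7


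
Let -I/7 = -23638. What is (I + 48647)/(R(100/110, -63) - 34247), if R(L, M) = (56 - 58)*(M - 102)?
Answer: -214113/33917 ≈ -6.3129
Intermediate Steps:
I = 165466 (I = -7*(-23638) = 165466)
R(L, M) = 204 - 2*M (R(L, M) = -2*(-102 + M) = 204 - 2*M)
(I + 48647)/(R(100/110, -63) - 34247) = (165466 + 48647)/((204 - 2*(-63)) - 34247) = 214113/((204 + 126) - 34247) = 214113/(330 - 34247) = 214113/(-33917) = 214113*(-1/33917) = -214113/33917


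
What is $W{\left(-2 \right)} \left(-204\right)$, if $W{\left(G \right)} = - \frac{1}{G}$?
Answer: $-102$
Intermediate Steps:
$W{\left(-2 \right)} \left(-204\right) = - \frac{1}{-2} \left(-204\right) = \left(-1\right) \left(- \frac{1}{2}\right) \left(-204\right) = \frac{1}{2} \left(-204\right) = -102$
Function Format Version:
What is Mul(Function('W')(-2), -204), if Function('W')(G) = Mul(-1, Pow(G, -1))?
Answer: -102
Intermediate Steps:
Mul(Function('W')(-2), -204) = Mul(Mul(-1, Pow(-2, -1)), -204) = Mul(Mul(-1, Rational(-1, 2)), -204) = Mul(Rational(1, 2), -204) = -102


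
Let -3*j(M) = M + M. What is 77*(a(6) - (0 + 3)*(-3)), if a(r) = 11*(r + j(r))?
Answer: 2387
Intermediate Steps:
j(M) = -2*M/3 (j(M) = -(M + M)/3 = -2*M/3)
a(r) = 11*r/3 (a(r) = 11*(r - 2*r/3) = 11*(r/3) = 11*r/3)
77*(a(6) - (0 + 3)*(-3)) = 77*((11/3)*6 - (0 + 3)*(-3)) = 77*(22 - 1*3*(-3)) = 77*(22 - 3*(-3)) = 77*(22 + 9) = 77*31 = 2387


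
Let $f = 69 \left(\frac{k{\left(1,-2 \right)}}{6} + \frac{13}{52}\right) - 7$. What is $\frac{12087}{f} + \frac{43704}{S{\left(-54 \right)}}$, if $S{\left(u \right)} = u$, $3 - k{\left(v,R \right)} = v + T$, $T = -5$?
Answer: $- \frac{245440}{363} \approx -676.14$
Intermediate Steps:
$k{\left(v,R \right)} = 8 - v$ ($k{\left(v,R \right)} = 3 - \left(v - 5\right) = 3 - \left(-5 + v\right) = 8 - v$)
$f = \frac{363}{4}$ ($f = 69 \left(\frac{8 - 1}{6} + \frac{13}{52}\right) - 7 = 69 \left(\left(8 - 1\right) \frac{1}{6} + 13 \cdot \frac{1}{52}\right) - 7 = 69 \left(7 \cdot \frac{1}{6} + \frac{1}{4}\right) - 7 = 69 \left(\frac{7}{6} + \frac{1}{4}\right) - 7 = 69 \cdot \frac{17}{12} - 7 = \frac{391}{4} - 7 = \frac{363}{4} \approx 90.75$)
$\frac{12087}{f} + \frac{43704}{S{\left(-54 \right)}} = \frac{12087}{\frac{363}{4}} + \frac{43704}{-54} = 12087 \cdot \frac{4}{363} + 43704 \left(- \frac{1}{54}\right) = \frac{16116}{121} - \frac{2428}{3} = - \frac{245440}{363}$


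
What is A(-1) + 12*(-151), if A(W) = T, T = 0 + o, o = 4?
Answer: -1808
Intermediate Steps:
T = 4 (T = 0 + 4 = 4)
A(W) = 4
A(-1) + 12*(-151) = 4 + 12*(-151) = 4 - 1812 = -1808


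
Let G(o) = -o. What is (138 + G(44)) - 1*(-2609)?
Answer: 2703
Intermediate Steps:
(138 + G(44)) - 1*(-2609) = (138 - 1*44) - 1*(-2609) = (138 - 44) + 2609 = 94 + 2609 = 2703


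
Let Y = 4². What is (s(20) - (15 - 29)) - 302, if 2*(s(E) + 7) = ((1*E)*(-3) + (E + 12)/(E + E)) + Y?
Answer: -1583/5 ≈ -316.60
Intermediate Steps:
Y = 16
s(E) = 1 - 3*E/2 + (12 + E)/(4*E) (s(E) = -7 + (((1*E)*(-3) + (E + 12)/(E + E)) + 16)/2 = -7 + ((E*(-3) + (12 + E)/((2*E))) + 16)/2 = -7 + ((-3*E + (12 + E)*(1/(2*E))) + 16)/2 = -7 + ((-3*E + (12 + E)/(2*E)) + 16)/2 = -7 + (16 - 3*E + (12 + E)/(2*E))/2 = -7 + (8 - 3*E/2 + (12 + E)/(4*E)) = 1 - 3*E/2 + (12 + E)/(4*E))
(s(20) - (15 - 29)) - 302 = ((¼)*(12 - 1*20*(-5 + 6*20))/20 - (15 - 29)) - 302 = ((¼)*(1/20)*(12 - 1*20*(-5 + 120)) - 1*(-14)) - 302 = ((¼)*(1/20)*(12 - 1*20*115) + 14) - 302 = ((¼)*(1/20)*(12 - 2300) + 14) - 302 = ((¼)*(1/20)*(-2288) + 14) - 302 = (-143/5 + 14) - 302 = -73/5 - 302 = -1583/5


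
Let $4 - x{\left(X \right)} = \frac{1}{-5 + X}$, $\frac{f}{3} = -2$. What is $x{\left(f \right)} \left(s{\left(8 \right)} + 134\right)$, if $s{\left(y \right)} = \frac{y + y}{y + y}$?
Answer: $\frac{6075}{11} \approx 552.27$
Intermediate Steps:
$f = -6$ ($f = 3 \left(-2\right) = -6$)
$x{\left(X \right)} = 4 - \frac{1}{-5 + X}$
$s{\left(y \right)} = 1$ ($s{\left(y \right)} = \frac{2 y}{2 y} = 2 y \frac{1}{2 y} = 1$)
$x{\left(f \right)} \left(s{\left(8 \right)} + 134\right) = \frac{-21 + 4 \left(-6\right)}{-5 - 6} \left(1 + 134\right) = \frac{-21 - 24}{-11} \cdot 135 = \left(- \frac{1}{11}\right) \left(-45\right) 135 = \frac{45}{11} \cdot 135 = \frac{6075}{11}$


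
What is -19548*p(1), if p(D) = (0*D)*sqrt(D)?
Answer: 0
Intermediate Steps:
p(D) = 0 (p(D) = 0*sqrt(D) = 0)
-19548*p(1) = -19548*0 = 0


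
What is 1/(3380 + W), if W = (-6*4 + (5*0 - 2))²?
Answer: 1/4056 ≈ 0.00024655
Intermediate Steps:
W = 676 (W = (-24 + (0 - 2))² = (-24 - 2)² = (-26)² = 676)
1/(3380 + W) = 1/(3380 + 676) = 1/4056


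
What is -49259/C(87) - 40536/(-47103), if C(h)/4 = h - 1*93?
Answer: 773739847/376824 ≈ 2053.3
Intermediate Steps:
C(h) = -372 + 4*h (C(h) = 4*(h - 1*93) = 4*(h - 93) = 4*(-93 + h) = -372 + 4*h)
-49259/C(87) - 40536/(-47103) = -49259/(-372 + 4*87) - 40536/(-47103) = -49259/(-372 + 348) - 40536*(-1/47103) = -49259/(-24) + 13512/15701 = -49259*(-1/24) + 13512/15701 = 49259/24 + 13512/15701 = 773739847/376824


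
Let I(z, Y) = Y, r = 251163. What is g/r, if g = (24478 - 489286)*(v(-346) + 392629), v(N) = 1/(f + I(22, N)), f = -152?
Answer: -15147259241788/20846529 ≈ -7.2661e+5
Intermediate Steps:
v(N) = 1/(-152 + N)
g = -15147259241788/83 (g = (24478 - 489286)*(1/(-152 - 346) + 392629) = -464808*(1/(-498) + 392629) = -464808*(-1/498 + 392629) = -464808*195529241/498 = -15147259241788/83 ≈ -1.8250e+11)
g/r = -15147259241788/83/251163 = -15147259241788/83*1/251163 = -15147259241788/20846529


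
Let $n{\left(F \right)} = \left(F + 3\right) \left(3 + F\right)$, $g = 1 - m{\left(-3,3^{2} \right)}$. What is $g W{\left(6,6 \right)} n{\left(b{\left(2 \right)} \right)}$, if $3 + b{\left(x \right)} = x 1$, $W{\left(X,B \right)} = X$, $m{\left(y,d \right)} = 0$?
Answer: $24$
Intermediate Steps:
$b{\left(x \right)} = -3 + x$ ($b{\left(x \right)} = -3 + x 1 = -3 + x$)
$g = 1$ ($g = 1 - 0 = 1 + 0 = 1$)
$n{\left(F \right)} = \left(3 + F\right)^{2}$ ($n{\left(F \right)} = \left(3 + F\right) \left(3 + F\right) = \left(3 + F\right)^{2}$)
$g W{\left(6,6 \right)} n{\left(b{\left(2 \right)} \right)} = 1 \cdot 6 \left(3 + \left(-3 + 2\right)\right)^{2} = 6 \left(3 - 1\right)^{2} = 6 \cdot 2^{2} = 6 \cdot 4 = 24$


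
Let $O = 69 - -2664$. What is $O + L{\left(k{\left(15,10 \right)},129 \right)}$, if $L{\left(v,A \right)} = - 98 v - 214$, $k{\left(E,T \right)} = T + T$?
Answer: $559$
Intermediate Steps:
$k{\left(E,T \right)} = 2 T$
$L{\left(v,A \right)} = -214 - 98 v$
$O = 2733$ ($O = 69 + 2664 = 2733$)
$O + L{\left(k{\left(15,10 \right)},129 \right)} = 2733 - \left(214 + 98 \cdot 2 \cdot 10\right) = 2733 - 2174 = 559$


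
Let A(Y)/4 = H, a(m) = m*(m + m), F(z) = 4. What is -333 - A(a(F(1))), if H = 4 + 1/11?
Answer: -3843/11 ≈ -349.36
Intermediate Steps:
a(m) = 2*m² (a(m) = m*(2*m) = 2*m²)
H = 45/11 (H = 4 + 1/11 = 45/11 ≈ 4.0909)
A(Y) = 180/11 (A(Y) = 4*(45/11) = 180/11)
-333 - A(a(F(1))) = -333 - 1*180/11 = -333 - 180/11 = -3843/11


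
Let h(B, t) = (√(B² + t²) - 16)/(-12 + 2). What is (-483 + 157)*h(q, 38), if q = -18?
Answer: -2608/5 + 326*√442/5 ≈ 849.15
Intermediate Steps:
h(B, t) = 8/5 - √(B² + t²)/10 (h(B, t) = (-16 + √(B² + t²))/(-10) = (-16 + √(B² + t²))*(-⅒) = 8/5 - √(B² + t²)/10)
(-483 + 157)*h(q, 38) = (-483 + 157)*(8/5 - √((-18)² + 38²)/10) = -326*(8/5 - √(324 + 1444)/10) = -326*(8/5 - √442/5) = -2608/5 + 326*√442/5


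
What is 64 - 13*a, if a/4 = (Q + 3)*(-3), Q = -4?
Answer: -92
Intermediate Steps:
a = 12 (a = 4*((-4 + 3)*(-3)) = 4*(-1*(-3)) = 4*3 = 12)
64 - 13*a = 64 - 13*12 = 64 - 156 = -92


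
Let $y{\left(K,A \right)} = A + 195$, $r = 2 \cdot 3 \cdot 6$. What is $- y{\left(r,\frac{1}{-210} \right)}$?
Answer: $- \frac{40949}{210} \approx -195.0$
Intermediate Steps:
$r = 36$ ($r = 6 \cdot 6 = 36$)
$y{\left(K,A \right)} = 195 + A$
$- y{\left(r,\frac{1}{-210} \right)} = - (195 + \frac{1}{-210}) = - (195 - \frac{1}{210}) = \left(-1\right) \frac{40949}{210} = - \frac{40949}{210}$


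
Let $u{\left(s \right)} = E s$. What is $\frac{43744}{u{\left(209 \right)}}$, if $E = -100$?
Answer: $- \frac{10936}{5225} \approx -2.093$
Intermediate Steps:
$u{\left(s \right)} = - 100 s$
$\frac{43744}{u{\left(209 \right)}} = \frac{43744}{\left(-100\right) 209} = \frac{43744}{-20900} = 43744 \left(- \frac{1}{20900}\right) = - \frac{10936}{5225}$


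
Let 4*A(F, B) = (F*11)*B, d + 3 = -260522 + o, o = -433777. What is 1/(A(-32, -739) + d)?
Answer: -1/629270 ≈ -1.5891e-6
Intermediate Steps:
d = -694302 (d = -3 + (-260522 - 433777) = -3 - 694299 = -694302)
A(F, B) = 11*B*F/4 (A(F, B) = ((F*11)*B)/4 = ((11*F)*B)/4 = (11*B*F)/4 = 11*B*F/4)
1/(A(-32, -739) + d) = 1/((11/4)*(-739)*(-32) - 694302) = 1/(65032 - 694302) = 1/(-629270) = -1/629270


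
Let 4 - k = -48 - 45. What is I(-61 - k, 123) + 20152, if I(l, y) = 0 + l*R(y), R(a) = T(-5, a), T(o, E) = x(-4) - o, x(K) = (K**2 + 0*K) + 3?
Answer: 16360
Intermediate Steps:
x(K) = 3 + K**2 (x(K) = (K**2 + 0) + 3 = K**2 + 3 = 3 + K**2)
k = 97 (k = 4 - (-48 - 45) = 4 - 1*(-93) = 4 + 93 = 97)
T(o, E) = 19 - o (T(o, E) = (3 + (-4)**2) - o = (3 + 16) - o = 19 - o)
R(a) = 24 (R(a) = 19 - 1*(-5) = 19 + 5 = 24)
I(l, y) = 24*l (I(l, y) = 0 + l*24 = 0 + 24*l = 24*l)
I(-61 - k, 123) + 20152 = 24*(-61 - 1*97) + 20152 = 24*(-61 - 97) + 20152 = 24*(-158) + 20152 = -3792 + 20152 = 16360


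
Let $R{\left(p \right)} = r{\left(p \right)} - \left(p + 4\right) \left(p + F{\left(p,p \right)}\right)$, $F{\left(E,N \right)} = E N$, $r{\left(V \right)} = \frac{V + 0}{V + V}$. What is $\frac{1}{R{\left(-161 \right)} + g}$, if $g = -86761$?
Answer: $\frac{2}{7915119} \approx 2.5268 \cdot 10^{-7}$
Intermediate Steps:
$r{\left(V \right)} = \frac{1}{2}$ ($r{\left(V \right)} = \frac{V}{2 V} = V \frac{1}{2 V} = \frac{1}{2}$)
$R{\left(p \right)} = \frac{1}{2} - \left(4 + p\right) \left(p + p^{2}\right)$ ($R{\left(p \right)} = \frac{1}{2} - \left(p + 4\right) \left(p + p p\right) = \frac{1}{2} - \left(4 + p\right) \left(p + p^{2}\right)$)
$\frac{1}{R{\left(-161 \right)} + g} = \frac{1}{\left(\frac{1}{2} - \left(-161\right)^{3} - 5 \left(-161\right)^{2} - -644\right) - 86761} = \frac{1}{\left(\frac{1}{2} - -4173281 - 129605 + 644\right) - 86761} = \frac{1}{\left(\frac{1}{2} + 4173281 - 129605 + 644\right) - 86761} = \frac{1}{\frac{8088641}{2} - 86761} = \frac{1}{\frac{7915119}{2}} = \frac{2}{7915119}$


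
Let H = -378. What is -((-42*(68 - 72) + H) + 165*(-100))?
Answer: 16710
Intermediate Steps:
-((-42*(68 - 72) + H) + 165*(-100)) = -((-42*(68 - 72) - 378) + 165*(-100)) = -((-42*(-4) - 378) - 16500) = -((168 - 378) - 16500) = -(-210 - 16500) = -1*(-16710) = 16710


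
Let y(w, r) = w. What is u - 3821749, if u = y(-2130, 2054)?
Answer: -3823879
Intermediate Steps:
u = -2130
u - 3821749 = -2130 - 3821749 = -3823879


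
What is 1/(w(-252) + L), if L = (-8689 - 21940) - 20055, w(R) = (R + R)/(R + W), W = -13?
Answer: -265/13430756 ≈ -1.9731e-5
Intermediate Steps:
w(R) = 2*R/(-13 + R) (w(R) = (R + R)/(R - 13) = (2*R)/(-13 + R) = 2*R/(-13 + R))
L = -50684 (L = -30629 - 20055 = -50684)
1/(w(-252) + L) = 1/(2*(-252)/(-13 - 252) - 50684) = 1/(2*(-252)/(-265) - 50684) = 1/(2*(-252)*(-1/265) - 50684) = 1/(504/265 - 50684) = 1/(-13430756/265) = -265/13430756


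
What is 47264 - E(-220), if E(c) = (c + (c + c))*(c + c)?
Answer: -243136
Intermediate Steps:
E(c) = 6*c**2 (E(c) = (c + 2*c)*(2*c) = (3*c)*(2*c) = 6*c**2)
47264 - E(-220) = 47264 - 6*(-220)**2 = 47264 - 6*48400 = 47264 - 1*290400 = 47264 - 290400 = -243136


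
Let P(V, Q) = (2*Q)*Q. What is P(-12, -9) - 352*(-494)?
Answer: 174050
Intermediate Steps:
P(V, Q) = 2*Q**2
P(-12, -9) - 352*(-494) = 2*(-9)**2 - 352*(-494) = 2*81 + 173888 = 162 + 173888 = 174050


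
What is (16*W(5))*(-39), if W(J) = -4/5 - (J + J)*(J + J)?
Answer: 314496/5 ≈ 62899.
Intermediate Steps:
W(J) = -4/5 - 4*J**2 (W(J) = -4*1/5 - 2*J*2*J = -4/5 - 4*J**2)
(16*W(5))*(-39) = (16*(-4/5 - 4*5**2))*(-39) = (16*(-4/5 - 4*25))*(-39) = (16*(-4/5 - 100))*(-39) = (16*(-504/5))*(-39) = -8064/5*(-39) = 314496/5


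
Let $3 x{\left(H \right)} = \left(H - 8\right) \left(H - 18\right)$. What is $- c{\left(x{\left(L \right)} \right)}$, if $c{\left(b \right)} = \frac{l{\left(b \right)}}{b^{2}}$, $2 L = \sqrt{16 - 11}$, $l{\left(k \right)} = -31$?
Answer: $\frac{4464}{\left(581 - 52 \sqrt{5}\right)^{2}} \approx 0.02067$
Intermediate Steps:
$L = \frac{\sqrt{5}}{2}$ ($L = \frac{\sqrt{16 - 11}}{2} = \frac{\sqrt{5}}{2} \approx 1.118$)
$x{\left(H \right)} = \frac{\left(-18 + H\right) \left(-8 + H\right)}{3}$ ($x{\left(H \right)} = \frac{\left(H - 8\right) \left(H - 18\right)}{3} = \frac{\left(-8 + H\right) \left(-18 + H\right)}{3} = \frac{\left(-18 + H\right) \left(-8 + H\right)}{3}$)
$c{\left(b \right)} = - \frac{31}{b^{2}}$
$- c{\left(x{\left(L \right)} \right)} = - \frac{-31}{\left(48 - \frac{26 \frac{\sqrt{5}}{2}}{3} + \frac{\left(\frac{\sqrt{5}}{2}\right)^{2}}{3}\right)^{2}} = - \frac{-31}{\left(48 - \frac{13 \sqrt{5}}{3} + \frac{1}{3} \cdot \frac{5}{4}\right)^{2}} = - \frac{-31}{\left(48 - \frac{13 \sqrt{5}}{3} + \frac{5}{12}\right)^{2}} = - \frac{-31}{\left(\frac{581}{12} - \frac{13 \sqrt{5}}{3}\right)^{2}} = \frac{31}{\left(\frac{581}{12} - \frac{13 \sqrt{5}}{3}\right)^{2}}$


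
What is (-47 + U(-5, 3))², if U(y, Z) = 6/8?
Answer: 34225/16 ≈ 2139.1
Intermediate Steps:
U(y, Z) = ¾ (U(y, Z) = 6*(⅛) = ¾)
(-47 + U(-5, 3))² = (-47 + ¾)² = (-185/4)² = 34225/16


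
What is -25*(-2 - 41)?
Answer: 1075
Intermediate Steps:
-25*(-2 - 41) = -25*(-43) = 1075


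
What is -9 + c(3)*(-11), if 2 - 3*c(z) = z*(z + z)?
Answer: 149/3 ≈ 49.667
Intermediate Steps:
c(z) = ⅔ - 2*z²/3 (c(z) = ⅔ - z*(z + z)/3 = ⅔ - z*2*z/3 = ⅔ - 2*z²/3)
-9 + c(3)*(-11) = -9 + (⅔ - ⅔*3²)*(-11) = -9 + (⅔ - ⅔*9)*(-11) = -9 + (⅔ - 6)*(-11) = -9 - 16/3*(-11) = -9 + 176/3 = 149/3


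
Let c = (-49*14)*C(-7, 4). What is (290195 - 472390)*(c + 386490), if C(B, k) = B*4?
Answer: -73916147110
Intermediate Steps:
C(B, k) = 4*B
c = 19208 (c = (-49*14)*(4*(-7)) = -686*(-28) = 19208)
(290195 - 472390)*(c + 386490) = (290195 - 472390)*(19208 + 386490) = -182195*405698 = -73916147110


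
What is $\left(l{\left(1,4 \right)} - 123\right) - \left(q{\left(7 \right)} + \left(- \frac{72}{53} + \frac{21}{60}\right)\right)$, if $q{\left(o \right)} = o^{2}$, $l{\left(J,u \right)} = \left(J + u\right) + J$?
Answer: $- \frac{174891}{1060} \approx -164.99$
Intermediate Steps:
$l{\left(J,u \right)} = u + 2 J$
$\left(l{\left(1,4 \right)} - 123\right) - \left(q{\left(7 \right)} + \left(- \frac{72}{53} + \frac{21}{60}\right)\right) = \left(\left(4 + 2 \cdot 1\right) - 123\right) - \left(7^{2} + \left(- \frac{72}{53} + \frac{21}{60}\right)\right) = \left(\left(4 + 2\right) - 123\right) - \left(49 + \left(\left(-72\right) \frac{1}{53} + 21 \cdot \frac{1}{60}\right)\right) = \left(6 - 123\right) - \left(49 + \left(- \frac{72}{53} + \frac{7}{20}\right)\right) = -117 - \left(49 - \frac{1069}{1060}\right) = -117 - \frac{50871}{1060} = - \frac{174891}{1060}$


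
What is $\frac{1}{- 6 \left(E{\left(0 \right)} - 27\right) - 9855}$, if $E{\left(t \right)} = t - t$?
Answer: $- \frac{1}{9693} \approx -0.00010317$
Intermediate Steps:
$E{\left(t \right)} = 0$
$\frac{1}{- 6 \left(E{\left(0 \right)} - 27\right) - 9855} = \frac{1}{- 6 \left(0 - 27\right) - 9855} = \frac{1}{\left(-6\right) \left(-27\right) - 9855} = \frac{1}{162 - 9855} = \frac{1}{-9693} = - \frac{1}{9693}$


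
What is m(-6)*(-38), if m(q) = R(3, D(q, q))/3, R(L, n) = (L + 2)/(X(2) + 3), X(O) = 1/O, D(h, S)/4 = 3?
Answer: -380/21 ≈ -18.095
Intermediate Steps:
D(h, S) = 12 (D(h, S) = 4*3 = 12)
R(L, n) = 4/7 + 2*L/7 (R(L, n) = (L + 2)/(1/2 + 3) = (2 + L)/(½ + 3) = (2 + L)/(7/2) = (2 + L)*(2/7) = 4/7 + 2*L/7)
m(q) = 10/21 (m(q) = (4/7 + (2/7)*3)/3 = (4/7 + 6/7)*(⅓) = (10/7)*(⅓) = 10/21)
m(-6)*(-38) = (10/21)*(-38) = -380/21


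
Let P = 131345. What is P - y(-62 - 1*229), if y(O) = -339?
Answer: 131684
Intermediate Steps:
P - y(-62 - 1*229) = 131345 - 1*(-339) = 131345 + 339 = 131684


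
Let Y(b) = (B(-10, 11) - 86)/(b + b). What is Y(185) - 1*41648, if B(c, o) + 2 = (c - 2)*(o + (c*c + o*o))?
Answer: -7706316/185 ≈ -41656.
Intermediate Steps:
B(c, o) = -2 + (-2 + c)*(o + c**2 + o**2) (B(c, o) = -2 + (c - 2)*(o + (c*c + o*o)) = -2 + (-2 + c)*(o + (c**2 + o**2)) = -2 + (-2 + c)*(o + c**2 + o**2))
Y(b) = -1436/b (Y(b) = ((-2 + (-10)**3 - 2*11 - 2*(-10)**2 - 2*11**2 - 10*11 - 10*11**2) - 86)/(b + b) = ((-2 - 1000 - 22 - 2*100 - 2*121 - 110 - 10*121) - 86)/((2*b)) = ((-2 - 1000 - 22 - 200 - 242 - 110 - 1210) - 86)*(1/(2*b)) = (-2786 - 86)*(1/(2*b)) = -1436/b)
Y(185) - 1*41648 = -1436/185 - 1*41648 = -1436*1/185 - 41648 = -1436/185 - 41648 = -7706316/185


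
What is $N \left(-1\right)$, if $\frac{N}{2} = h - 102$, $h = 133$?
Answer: $-62$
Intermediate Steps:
$N = 62$ ($N = 2 \left(133 - 102\right) = 2 \cdot 31 = 62$)
$N \left(-1\right) = 62 \left(-1\right) = -62$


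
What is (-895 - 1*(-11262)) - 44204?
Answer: -33837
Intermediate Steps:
(-895 - 1*(-11262)) - 44204 = (-895 + 11262) - 44204 = 10367 - 44204 = -33837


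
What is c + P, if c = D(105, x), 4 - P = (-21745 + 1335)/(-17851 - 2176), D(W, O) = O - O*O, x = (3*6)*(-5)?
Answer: -163961432/20027 ≈ -8187.0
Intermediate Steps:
x = -90 (x = 18*(-5) = -90)
D(W, O) = O - O²
P = 59698/20027 (P = 4 - (-21745 + 1335)/(-17851 - 2176) = 4 - (-20410)/(-20027) = 4 - (-20410)*(-1)/20027 = 4 - 1*20410/20027 = 4 - 20410/20027 = 59698/20027 ≈ 2.9809)
c = -8190 (c = -90*(1 - 1*(-90)) = -90*(1 + 90) = -90*91 = -8190)
c + P = -8190 + 59698/20027 = -163961432/20027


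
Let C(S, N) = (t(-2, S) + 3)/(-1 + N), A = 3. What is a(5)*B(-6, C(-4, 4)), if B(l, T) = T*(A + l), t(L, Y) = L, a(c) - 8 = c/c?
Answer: -9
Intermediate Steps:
a(c) = 9 (a(c) = 8 + c/c = 8 + 1 = 9)
C(S, N) = 1/(-1 + N) (C(S, N) = (-2 + 3)/(-1 + N) = 1/(-1 + N))
B(l, T) = T*(3 + l)
a(5)*B(-6, C(-4, 4)) = 9*((3 - 6)/(-1 + 4)) = 9*(-3/3) = 9*((1/3)*(-3)) = 9*(-1) = -9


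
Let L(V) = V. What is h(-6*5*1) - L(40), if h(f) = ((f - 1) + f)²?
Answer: 3681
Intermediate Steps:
h(f) = (-1 + 2*f)² (h(f) = ((-1 + f) + f)² = (-1 + 2*f)²)
h(-6*5*1) - L(40) = (-1 + 2*(-6*5*1))² - 1*40 = (-1 + 2*(-30*1))² - 40 = (-1 + 2*(-30))² - 40 = (-1 - 60)² - 40 = (-61)² - 40 = 3721 - 40 = 3681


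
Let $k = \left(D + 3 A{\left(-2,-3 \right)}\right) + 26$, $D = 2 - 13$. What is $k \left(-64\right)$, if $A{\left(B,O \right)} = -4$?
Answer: $-192$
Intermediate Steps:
$D = -11$
$k = 3$ ($k = \left(-11 + 3 \left(-4\right)\right) + 26 = \left(-11 - 12\right) + 26 = -23 + 26 = 3$)
$k \left(-64\right) = 3 \left(-64\right) = -192$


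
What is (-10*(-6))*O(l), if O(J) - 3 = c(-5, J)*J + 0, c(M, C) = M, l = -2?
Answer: 780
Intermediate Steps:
O(J) = 3 - 5*J (O(J) = 3 + (-5*J + 0) = 3 - 5*J)
(-10*(-6))*O(l) = (-10*(-6))*(3 - 5*(-2)) = 60*(3 + 10) = 60*13 = 780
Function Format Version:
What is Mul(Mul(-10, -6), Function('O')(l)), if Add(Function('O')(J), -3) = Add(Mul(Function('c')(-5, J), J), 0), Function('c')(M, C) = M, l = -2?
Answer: 780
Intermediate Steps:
Function('O')(J) = Add(3, Mul(-5, J)) (Function('O')(J) = Add(3, Add(Mul(-5, J), 0)) = Add(3, Mul(-5, J)))
Mul(Mul(-10, -6), Function('O')(l)) = Mul(Mul(-10, -6), Add(3, Mul(-5, -2))) = Mul(60, Add(3, 10)) = Mul(60, 13) = 780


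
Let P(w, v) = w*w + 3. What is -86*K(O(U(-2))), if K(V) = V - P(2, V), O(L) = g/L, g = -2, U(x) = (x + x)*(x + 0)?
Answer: 1247/2 ≈ 623.50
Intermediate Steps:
U(x) = 2*x² (U(x) = (2*x)*x = 2*x²)
O(L) = -2/L
P(w, v) = 3 + w² (P(w, v) = w² + 3 = 3 + w²)
K(V) = -7 + V (K(V) = V - (3 + 2²) = V - (3 + 4) = V - 1*7 = V - 7 = -7 + V)
-86*K(O(U(-2))) = -86*(-7 - 2/(2*(-2)²)) = -86*(-7 - 2/(2*4)) = -86*(-7 - 2/8) = -86*(-7 - 2*⅛) = -86*(-7 - ¼) = -86*(-29/4) = 1247/2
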